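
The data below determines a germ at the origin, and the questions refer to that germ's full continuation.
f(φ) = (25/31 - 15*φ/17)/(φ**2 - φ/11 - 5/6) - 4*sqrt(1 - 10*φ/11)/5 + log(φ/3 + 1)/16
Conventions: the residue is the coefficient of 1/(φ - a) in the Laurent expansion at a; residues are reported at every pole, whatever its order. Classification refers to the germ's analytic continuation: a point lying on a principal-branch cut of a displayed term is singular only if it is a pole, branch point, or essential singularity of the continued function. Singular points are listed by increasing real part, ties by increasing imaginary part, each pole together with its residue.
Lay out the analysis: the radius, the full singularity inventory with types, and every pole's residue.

Denominator factor (φ**2 - φ/11 - 5/6): discriminant 1213/363, real irrational roots 1/22 + (1/66)*sqrt(3639) and 1/22 - (1/66)*sqrt(3639); poles of order 1, moduli 1/22 + (1/66)*sqrt(3639) and -1/22 + (1/66)*sqrt(3639).
Branch term (1/16)*log(1 - φ/(-3)): its argument vanishes at φ = -3, a logarithmic branch point, modulus 3.
Branch term (-4/5)*sqrt(1 - φ/(11/10)): its argument vanishes at φ = 11/10, a square-root branch point, modulus 11/10.
The radius of convergence is the smallest modulus among the singular points: -1/22 + (1/66)*sqrt(3639).
The branch terms are analytic at 1/22 - (1/66)*sqrt(3639) and contribute nothing to the residue; only the rational part matters.
The factor φ**2 - φ/11 - 5/6 splits as (φ - a)(φ - a') with a = 1/22 - (1/66)*sqrt(3639), a' = 1/22 + (1/66)*sqrt(3639). At the order-1 pole a set g(φ) = (φ - a)*(rational part) = [25/31 - 15*φ/17] / (φ - a').
Simple pole: residue = g(a) at a = 1/22 - (1/66)*sqrt(3639), which is -15/34 - (8885/1278502)*sqrt(3639).
The branch terms are analytic at 1/22 + (1/66)*sqrt(3639) and contribute nothing to the residue; only the rational part matters.
The factor φ**2 - φ/11 - 5/6 splits as (φ - a)(φ - a') with a = 1/22 + (1/66)*sqrt(3639), a' = 1/22 - (1/66)*sqrt(3639). At the order-1 pole a set g(φ) = (φ - a)*(rational part) = [25/31 - 15*φ/17] / (φ - a').
Simple pole: residue = g(a) at a = 1/22 + (1/66)*sqrt(3639), which is -15/34 + (8885/1278502)*sqrt(3639).
List the singular points by increasing real part (a conjugate pair: the negative imaginary part first).

Radius of convergence at 0: -1/22 + (1/66)*sqrt(3639).
At -3: a logarithmic branch point.
At 1/22 - (1/66)*sqrt(3639): a pole of order 1; residue -15/34 - (8885/1278502)*sqrt(3639).
At 1/22 + (1/66)*sqrt(3639): a pole of order 1; residue -15/34 + (8885/1278502)*sqrt(3639).
At 11/10: an algebraic (square-root) branch point.


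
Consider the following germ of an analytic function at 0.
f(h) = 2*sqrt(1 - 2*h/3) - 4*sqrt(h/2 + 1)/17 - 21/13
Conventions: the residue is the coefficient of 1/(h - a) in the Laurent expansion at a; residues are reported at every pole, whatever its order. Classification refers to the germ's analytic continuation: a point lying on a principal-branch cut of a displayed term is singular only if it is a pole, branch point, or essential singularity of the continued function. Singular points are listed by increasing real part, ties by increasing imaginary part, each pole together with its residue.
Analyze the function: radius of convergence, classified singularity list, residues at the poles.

Radius of convergence at 0: 3/2.
At -2: an algebraic (square-root) branch point.
At 3/2: an algebraic (square-root) branch point.

Branch term (-4/17)*sqrt(1 - h/(-2)): its argument vanishes at h = -2, a square-root branch point, modulus 2.
Branch term (2)*sqrt(1 - h/(3/2)): its argument vanishes at h = 3/2, a square-root branch point, modulus 3/2.
The radius of convergence is the smallest modulus among the singular points: 3/2.
List the singular points by increasing real part (a conjugate pair: the negative imaginary part first).


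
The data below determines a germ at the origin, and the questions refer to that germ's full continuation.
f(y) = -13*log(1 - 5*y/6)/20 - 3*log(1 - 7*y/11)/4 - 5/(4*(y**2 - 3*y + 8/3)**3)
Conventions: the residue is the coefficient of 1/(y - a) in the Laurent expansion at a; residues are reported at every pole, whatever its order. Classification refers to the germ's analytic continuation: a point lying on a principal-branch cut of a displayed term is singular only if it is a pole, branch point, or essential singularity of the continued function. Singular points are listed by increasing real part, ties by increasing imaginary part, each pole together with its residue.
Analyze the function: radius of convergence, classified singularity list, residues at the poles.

Radius of convergence at 0: 6/5.
At 6/5: a logarithmic branch point.
At (3/2) - ((1/6)*sqrt(15))*i: a pole of order 3; residue -((27/50)*sqrt(15))*i.
At (3/2) + ((1/6)*sqrt(15))*i: a pole of order 3; residue ((27/50)*sqrt(15))*i.
At 11/7: a logarithmic branch point.

Denominator factor (y**2 - 3*y + 8/3)^3: discriminant -5/3, complex-conjugate roots (3/2) + ((1/6)*sqrt(15))*i and (3/2) - ((1/6)*sqrt(15))*i; poles of order 3, moduli (2/3)*sqrt(6) and (2/3)*sqrt(6).
Branch term (-13/20)*log(1 - y/(6/5)): its argument vanishes at y = 6/5, a logarithmic branch point, modulus 6/5.
Branch term (-3/4)*log(1 - y/(11/7)): its argument vanishes at y = 11/7, a logarithmic branch point, modulus 11/7.
The radius of convergence is the smallest modulus among the singular points: 6/5.
The branch terms are analytic at (3/2) - ((1/6)*sqrt(15))*i and contribute nothing to the residue; only the rational part matters.
The factor y**2 - 3*y + 8/3 splits as (y - a)(y - a') with a = (3/2) - ((1/6)*sqrt(15))*i, a' = (3/2) + ((1/6)*sqrt(15))*i. At the order-3 pole a set g(y) = (y - a)^3*(rational part) = [-5/4] / (y - a')^3.
Order-3 pole: residue = g''(a)/2; g''((3/2) - ((1/6)*sqrt(15))*i) = -((27/25)*sqrt(15))*i, so the residue is -((27/50)*sqrt(15))*i.
The branch terms are analytic at (3/2) + ((1/6)*sqrt(15))*i and contribute nothing to the residue; only the rational part matters.
The factor y**2 - 3*y + 8/3 splits as (y - a)(y - a') with a = (3/2) + ((1/6)*sqrt(15))*i, a' = (3/2) - ((1/6)*sqrt(15))*i. At the order-3 pole a set g(y) = (y - a)^3*(rational part) = [-5/4] / (y - a')^3.
Order-3 pole: residue = g''(a)/2; g''((3/2) + ((1/6)*sqrt(15))*i) = ((27/25)*sqrt(15))*i, so the residue is ((27/50)*sqrt(15))*i.
List the singular points by increasing real part (a conjugate pair: the negative imaginary part first).


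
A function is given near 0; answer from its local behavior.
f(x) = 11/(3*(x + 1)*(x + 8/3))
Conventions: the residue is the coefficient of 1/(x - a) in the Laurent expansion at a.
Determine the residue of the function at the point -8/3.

At the order-1 pole -8/3 set g(x) = (x - (-8/3))*f(x) = 11/(3*(x + 1)).
Simple pole: residue = g(a) at a = -8/3, which is -11/5.

The residue is -11/5.


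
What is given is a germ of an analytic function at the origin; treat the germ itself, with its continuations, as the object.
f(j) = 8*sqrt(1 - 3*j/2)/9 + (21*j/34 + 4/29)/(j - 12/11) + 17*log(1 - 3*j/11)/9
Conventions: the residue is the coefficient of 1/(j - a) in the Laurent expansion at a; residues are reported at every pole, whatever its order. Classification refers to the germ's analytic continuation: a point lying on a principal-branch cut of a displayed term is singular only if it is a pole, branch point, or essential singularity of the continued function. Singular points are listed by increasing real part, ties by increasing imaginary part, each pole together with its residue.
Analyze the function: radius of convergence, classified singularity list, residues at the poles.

Radius of convergence at 0: 2/3.
At 2/3: an algebraic (square-root) branch point.
At 12/11: a pole of order 1; residue 4402/5423.
At 11/3: a logarithmic branch point.

Denominator factor (j - 12/11): pole of order 1 at 12/11, modulus 12/11.
Branch term (17/9)*log(1 - j/(11/3)): its argument vanishes at j = 11/3, a logarithmic branch point, modulus 11/3.
Branch term (8/9)*sqrt(1 - j/(2/3)): its argument vanishes at j = 2/3, a square-root branch point, modulus 2/3.
The radius of convergence is the smallest modulus among the singular points: 2/3.
The branch terms are analytic at 12/11 and contribute nothing to the residue; only the rational part matters.
At the order-1 pole 12/11 set g(j) = (j - (12/11))*(rational part) = 21*j/34 + 4/29.
Simple pole: residue = g(a) at a = 12/11, which is 4402/5423.
List the singular points by increasing real part (a conjugate pair: the negative imaginary part first).


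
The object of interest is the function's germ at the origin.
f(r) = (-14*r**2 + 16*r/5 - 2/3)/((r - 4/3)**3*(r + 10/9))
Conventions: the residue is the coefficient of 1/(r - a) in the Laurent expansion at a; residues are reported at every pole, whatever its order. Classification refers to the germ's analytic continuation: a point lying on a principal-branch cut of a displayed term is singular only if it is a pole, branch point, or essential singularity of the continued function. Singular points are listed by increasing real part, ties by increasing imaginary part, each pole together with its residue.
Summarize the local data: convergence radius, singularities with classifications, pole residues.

Radius of convergence at 0: 10/9.
At -10/9: a pole of order 1; residue 7839/5324.
At 4/3: a pole of order 3; residue -7839/5324.

Denominator factor (r - 4/3)^3: pole of order 3 at 4/3, modulus 4/3.
Denominator factor (r + 10/9): pole of order 1 at -10/9, modulus 10/9.
The radius of convergence is the smallest modulus among the singular points: 10/9.
At the order-1 pole -10/9 set g(r) = (r - (-10/9))*f(r) = (-14*r**2 + 16*r/5 - 2/3)/(r - 4/3)**3.
Simple pole: residue = g(a) at a = -10/9, which is 7839/5324.
At the order-3 pole 4/3 set g(r) = (r - (4/3))^3*f(r) = (-14*r**2 + 16*r/5 - 2/3)/(r + 10/9).
Order-3 pole: residue = g''(a)/2; g''(4/3) = -7839/2662, so the residue is -7839/5324.
List the singular points by increasing real part (a conjugate pair: the negative imaginary part first).


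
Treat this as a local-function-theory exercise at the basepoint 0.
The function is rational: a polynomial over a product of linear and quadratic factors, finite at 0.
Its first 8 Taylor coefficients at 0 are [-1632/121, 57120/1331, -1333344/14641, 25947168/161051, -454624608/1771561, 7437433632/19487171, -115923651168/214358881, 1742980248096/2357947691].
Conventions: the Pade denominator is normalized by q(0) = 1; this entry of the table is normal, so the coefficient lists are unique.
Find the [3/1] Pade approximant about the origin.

Taylor coefficients needed (read off): a_0 = -1632/121, a_1 = 57120/1331, a_2 = -1333344/14641, a_3 = 25947168/161051, a_4 = -454624608/1771561.
Write the denominator as Q(n) = 1 + q1*n. Requiring Q*f - P = O(n^5) with deg P <= 3 kills the coefficients of n^4..n^4 in Q*f:
  n^4: a_4 + q1*a_3 = 0, i.e. -454624608/1771561 + (25947168/161051)*q1 = 0.
Solving this linear system: q1 = 278569/174889.
The numerator is Q*f truncated at degree 3: P0 = a_0 = -1632/121; P1 = a_1 + q1*a_0 = 453526272/21161569; P2 = a_2 + q1*a_1 = -5286974976/232777259; P3 = a_3 + q1*a_2 = 41105719296/2560549849.

The Pade approximant has numerator coefficients [-1632/121, 453526272/21161569, -5286974976/232777259, 41105719296/2560549849]; denominator coefficients [1, 278569/174889].


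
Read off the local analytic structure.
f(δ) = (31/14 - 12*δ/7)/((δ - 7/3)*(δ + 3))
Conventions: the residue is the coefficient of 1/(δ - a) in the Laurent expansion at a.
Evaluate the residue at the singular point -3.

The residue is -309/224.

At the order-1 pole -3 set g(δ) = (δ - (-3))*f(δ) = (31/14 - 12*δ/7)/(δ - 7/3).
Simple pole: residue = g(a) at a = -3, which is -309/224.


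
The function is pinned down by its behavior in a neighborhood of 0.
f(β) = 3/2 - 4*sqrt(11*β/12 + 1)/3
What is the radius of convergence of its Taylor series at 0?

The radius of convergence is 12/11.

Branch term (-4/3)*sqrt(1 - β/(-12/11)): its argument vanishes at β = -12/11, a square-root branch point, modulus 12/11.
The radius of convergence is the smallest modulus among the singular points: 12/11.


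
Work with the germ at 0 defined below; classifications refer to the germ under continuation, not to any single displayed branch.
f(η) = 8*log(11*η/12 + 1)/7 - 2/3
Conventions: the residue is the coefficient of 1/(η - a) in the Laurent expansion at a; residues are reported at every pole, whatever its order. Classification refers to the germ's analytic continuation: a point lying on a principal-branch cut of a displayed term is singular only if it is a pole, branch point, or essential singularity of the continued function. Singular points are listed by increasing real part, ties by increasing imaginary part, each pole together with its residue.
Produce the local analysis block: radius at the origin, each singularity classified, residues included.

Branch term (8/7)*log(1 - η/(-12/11)): its argument vanishes at η = -12/11, a logarithmic branch point, modulus 12/11.
The radius of convergence is the smallest modulus among the singular points: 12/11.

Radius of convergence at 0: 12/11.
At -12/11: a logarithmic branch point.


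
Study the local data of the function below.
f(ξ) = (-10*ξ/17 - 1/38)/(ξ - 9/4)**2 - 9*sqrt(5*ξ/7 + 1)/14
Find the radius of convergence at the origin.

Denominator factor (ξ - 9/4)^2: pole of order 2 at 9/4, modulus 9/4.
Branch term (-9/14)*sqrt(1 - ξ/(-7/5)): its argument vanishes at ξ = -7/5, a square-root branch point, modulus 7/5.
The radius of convergence is the smallest modulus among the singular points: 7/5.

The radius of convergence is 7/5.


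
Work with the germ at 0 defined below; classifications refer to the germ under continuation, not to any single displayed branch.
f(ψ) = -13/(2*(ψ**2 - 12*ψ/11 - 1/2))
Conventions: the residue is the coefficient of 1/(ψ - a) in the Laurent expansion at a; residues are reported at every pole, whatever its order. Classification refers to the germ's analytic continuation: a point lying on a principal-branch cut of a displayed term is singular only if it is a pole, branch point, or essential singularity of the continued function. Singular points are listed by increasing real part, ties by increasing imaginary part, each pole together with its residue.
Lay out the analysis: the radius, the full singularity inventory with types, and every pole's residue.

Denominator factor (ψ**2 - 12*ψ/11 - 1/2): discriminant 386/121, real irrational roots 6/11 + (1/22)*sqrt(386) and 6/11 - (1/22)*sqrt(386); poles of order 1, moduli 6/11 + (1/22)*sqrt(386) and -6/11 + (1/22)*sqrt(386).
The radius of convergence is the smallest modulus among the singular points: -6/11 + (1/22)*sqrt(386).
The factor ψ**2 - 12*ψ/11 - 1/2 splits as (ψ - a)(ψ - a') with a = 6/11 - (1/22)*sqrt(386), a' = 6/11 + (1/22)*sqrt(386). At the order-1 pole a set g(ψ) = (ψ - a)*f(ψ) = [-13/2] / (ψ - a').
Simple pole: residue = g(a) at a = 6/11 - (1/22)*sqrt(386), which is (143/772)*sqrt(386).
The factor ψ**2 - 12*ψ/11 - 1/2 splits as (ψ - a)(ψ - a') with a = 6/11 + (1/22)*sqrt(386), a' = 6/11 - (1/22)*sqrt(386). At the order-1 pole a set g(ψ) = (ψ - a)*f(ψ) = [-13/2] / (ψ - a').
Simple pole: residue = g(a) at a = 6/11 + (1/22)*sqrt(386), which is -(143/772)*sqrt(386).
List the singular points by increasing real part (a conjugate pair: the negative imaginary part first).

Radius of convergence at 0: -6/11 + (1/22)*sqrt(386).
At 6/11 - (1/22)*sqrt(386): a pole of order 1; residue (143/772)*sqrt(386).
At 6/11 + (1/22)*sqrt(386): a pole of order 1; residue -(143/772)*sqrt(386).


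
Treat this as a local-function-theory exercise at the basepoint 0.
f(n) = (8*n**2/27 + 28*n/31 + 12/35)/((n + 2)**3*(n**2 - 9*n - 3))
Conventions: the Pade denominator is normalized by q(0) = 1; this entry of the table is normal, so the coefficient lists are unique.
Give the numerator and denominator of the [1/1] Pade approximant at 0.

The Pade approximant has numerator coefficients [-1/70, -268477/40661460]; denominator coefficients [1, 21809/9369].

Taylor coefficients needed (expand at 0): a_0 = -1/70, a_1 = 347/13020, a_2 = -21809/351540.
Write the denominator as Q(n) = 1 + q1*n. Requiring Q*f - P = O(n^3) with deg P <= 1 kills the coefficients of n^2..n^2 in Q*f:
  n^2: a_2 + q1*a_1 = 0, i.e. -21809/351540 + (347/13020)*q1 = 0.
Solving this linear system: q1 = 21809/9369.
The numerator is Q*f truncated at degree 1: P0 = a_0 = -1/70; P1 = a_1 + q1*a_0 = -268477/40661460.


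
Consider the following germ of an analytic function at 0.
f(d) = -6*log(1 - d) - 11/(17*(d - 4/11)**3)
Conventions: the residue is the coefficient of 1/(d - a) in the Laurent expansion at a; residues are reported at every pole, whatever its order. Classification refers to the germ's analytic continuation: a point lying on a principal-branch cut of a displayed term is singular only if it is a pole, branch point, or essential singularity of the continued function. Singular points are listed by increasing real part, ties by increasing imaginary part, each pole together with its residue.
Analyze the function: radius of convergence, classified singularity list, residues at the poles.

Denominator factor (d - 4/11)^3: pole of order 3 at 4/11, modulus 4/11.
Branch term (-6)*log(1 - d/(1)): its argument vanishes at d = 1, a logarithmic branch point, modulus 1.
The radius of convergence is the smallest modulus among the singular points: 4/11.
The branch term is analytic at 4/11 and contributes nothing to the residue; only the rational part matters.
At the order-3 pole 4/11 set g(d) = (d - (4/11))^3*(rational part) = -11/17.
Order-3 pole: residue = g''(a)/2; g''(4/11) = 0, so the residue is 0.
List the singular points by increasing real part (a conjugate pair: the negative imaginary part first).

Radius of convergence at 0: 4/11.
At 4/11: a pole of order 3; residue 0.
At 1: a logarithmic branch point.


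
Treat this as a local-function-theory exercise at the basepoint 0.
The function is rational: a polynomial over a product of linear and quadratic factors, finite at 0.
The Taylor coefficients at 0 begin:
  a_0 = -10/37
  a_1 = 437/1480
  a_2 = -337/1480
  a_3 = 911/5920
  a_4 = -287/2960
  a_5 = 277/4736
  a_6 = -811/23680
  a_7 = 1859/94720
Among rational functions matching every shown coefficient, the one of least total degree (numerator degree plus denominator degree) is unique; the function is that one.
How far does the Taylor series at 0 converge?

The radius of convergence is 2.

No rational of total degree below 3 reproduces all 8 coefficients; solving the [1/2] Pade equations on them gives f(x) = (x/10 - 40/37)/(x + 2)**2, whose expansion matches every shown term.
Denominator factor (x + 2)^2: pole of order 2 at -2, modulus 2.
The radius of convergence is the smallest modulus among the singular points: 2.


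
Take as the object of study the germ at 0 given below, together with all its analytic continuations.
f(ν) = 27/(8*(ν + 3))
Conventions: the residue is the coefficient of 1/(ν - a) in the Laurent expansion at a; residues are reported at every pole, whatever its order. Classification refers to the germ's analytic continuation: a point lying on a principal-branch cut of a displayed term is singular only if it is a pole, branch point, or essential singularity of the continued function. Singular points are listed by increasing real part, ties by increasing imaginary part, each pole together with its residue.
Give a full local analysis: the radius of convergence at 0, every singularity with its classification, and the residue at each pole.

Radius of convergence at 0: 3.
At -3: a pole of order 1; residue 27/8.

Denominator factor (ν + 3): pole of order 1 at -3, modulus 3.
The radius of convergence is the smallest modulus among the singular points: 3.
At the order-1 pole -3 set g(ν) = (ν - (-3))*f(ν) = 27/8.
Simple pole: residue = g(a) at a = -3, which is 27/8.


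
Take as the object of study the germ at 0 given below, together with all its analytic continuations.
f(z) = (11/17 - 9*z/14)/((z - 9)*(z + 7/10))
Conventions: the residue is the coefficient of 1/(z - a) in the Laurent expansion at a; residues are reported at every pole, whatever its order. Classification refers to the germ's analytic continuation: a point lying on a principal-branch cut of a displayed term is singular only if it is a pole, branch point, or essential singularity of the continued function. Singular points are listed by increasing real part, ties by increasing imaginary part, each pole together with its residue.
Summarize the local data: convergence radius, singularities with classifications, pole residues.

Radius of convergence at 0: 7/10.
At -7/10: a pole of order 1; residue -373/3298.
At 9: a pole of order 1; residue -6115/11543.

Denominator factor (z - 9): pole of order 1 at 9, modulus 9.
Denominator factor (z + 7/10): pole of order 1 at -7/10, modulus 7/10.
The radius of convergence is the smallest modulus among the singular points: 7/10.
At the order-1 pole -7/10 set g(z) = (z - (-7/10))*f(z) = (11/17 - 9*z/14)/(z - 9).
Simple pole: residue = g(a) at a = -7/10, which is -373/3298.
At the order-1 pole 9 set g(z) = (z - (9))*f(z) = (11/17 - 9*z/14)/(z + 7/10).
Simple pole: residue = g(a) at a = 9, which is -6115/11543.
List the singular points by increasing real part (a conjugate pair: the negative imaginary part first).


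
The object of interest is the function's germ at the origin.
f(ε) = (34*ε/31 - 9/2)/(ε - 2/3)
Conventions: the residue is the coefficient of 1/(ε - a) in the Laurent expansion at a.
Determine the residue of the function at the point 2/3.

At the order-1 pole 2/3 set g(ε) = (ε - (2/3))*f(ε) = 34*ε/31 - 9/2.
Simple pole: residue = g(a) at a = 2/3, which is -701/186.

The residue is -701/186.


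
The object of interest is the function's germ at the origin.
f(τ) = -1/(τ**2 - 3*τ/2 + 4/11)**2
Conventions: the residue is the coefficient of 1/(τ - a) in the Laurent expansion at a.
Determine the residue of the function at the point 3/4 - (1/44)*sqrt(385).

The residue is -(176/1225)*sqrt(385).

The factor τ**2 - 3*τ/2 + 4/11 splits as (τ - a)(τ - a') with a = 3/4 - (1/44)*sqrt(385), a' = 3/4 + (1/44)*sqrt(385). At the order-2 pole a set g(τ) = (τ - a)^2*f(τ) = [-1] / (τ - a')^2.
Order-2 pole: residue = g'(a); g'(3/4 - (1/44)*sqrt(385)) = -(176/1225)*sqrt(385), so the residue is -(176/1225)*sqrt(385).


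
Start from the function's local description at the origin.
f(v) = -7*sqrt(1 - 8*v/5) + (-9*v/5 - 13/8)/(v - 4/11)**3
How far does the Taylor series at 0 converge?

Denominator factor (v - 4/11)^3: pole of order 3 at 4/11, modulus 4/11.
Branch term (-7)*sqrt(1 - v/(5/8)): its argument vanishes at v = 5/8, a square-root branch point, modulus 5/8.
The radius of convergence is the smallest modulus among the singular points: 4/11.

The radius of convergence is 4/11.


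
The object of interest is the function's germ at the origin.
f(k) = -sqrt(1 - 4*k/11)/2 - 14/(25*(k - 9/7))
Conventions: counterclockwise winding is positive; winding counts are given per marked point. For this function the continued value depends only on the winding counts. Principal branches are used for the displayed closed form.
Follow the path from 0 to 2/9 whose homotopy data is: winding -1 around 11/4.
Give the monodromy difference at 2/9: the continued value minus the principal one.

The rational part is single-valued and drops out of the difference; each branch term changes only by its own monodromy.
(-1/2)*sqrt(1 - k/(11/4)): winding -1 is odd, the square root flips sign, contributing -2*(-1/2)*sqrt(1 - (2/9)/(11/4)) = -2*(-1/2)*sqrt(91/99) = (1/33)*sqrt(1001).
Summing the contributions at k = 2/9 gives (1/33)*sqrt(1001).

Continued minus principal equals (1/33)*sqrt(1001).


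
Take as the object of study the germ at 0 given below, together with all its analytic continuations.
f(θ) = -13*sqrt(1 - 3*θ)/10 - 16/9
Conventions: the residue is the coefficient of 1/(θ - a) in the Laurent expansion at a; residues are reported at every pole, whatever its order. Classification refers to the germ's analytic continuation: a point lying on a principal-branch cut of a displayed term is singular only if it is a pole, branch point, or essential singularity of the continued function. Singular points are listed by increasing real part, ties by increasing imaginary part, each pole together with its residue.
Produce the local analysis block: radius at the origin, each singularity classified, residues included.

Branch term (-13/10)*sqrt(1 - θ/(1/3)): its argument vanishes at θ = 1/3, a square-root branch point, modulus 1/3.
The radius of convergence is the smallest modulus among the singular points: 1/3.

Radius of convergence at 0: 1/3.
At 1/3: an algebraic (square-root) branch point.


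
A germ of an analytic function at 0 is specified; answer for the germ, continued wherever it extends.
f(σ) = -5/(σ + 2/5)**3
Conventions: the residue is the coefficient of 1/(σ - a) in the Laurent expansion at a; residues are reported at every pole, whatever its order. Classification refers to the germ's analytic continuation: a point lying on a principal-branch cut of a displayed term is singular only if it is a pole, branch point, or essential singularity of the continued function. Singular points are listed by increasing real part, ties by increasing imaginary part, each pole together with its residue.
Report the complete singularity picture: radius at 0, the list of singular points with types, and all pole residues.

Denominator factor (σ + 2/5)^3: pole of order 3 at -2/5, modulus 2/5.
The radius of convergence is the smallest modulus among the singular points: 2/5.
At the order-3 pole -2/5 set g(σ) = (σ - (-2/5))^3*f(σ) = -5.
Order-3 pole: residue = g''(a)/2; g''(-2/5) = 0, so the residue is 0.

Radius of convergence at 0: 2/5.
At -2/5: a pole of order 3; residue 0.


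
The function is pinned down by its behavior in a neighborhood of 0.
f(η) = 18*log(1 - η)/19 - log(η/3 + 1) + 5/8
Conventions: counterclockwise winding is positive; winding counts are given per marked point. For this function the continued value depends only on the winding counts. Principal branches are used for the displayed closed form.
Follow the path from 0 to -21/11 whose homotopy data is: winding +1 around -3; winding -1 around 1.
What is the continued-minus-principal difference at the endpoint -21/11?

The rational part is single-valued and drops out of the difference; each branch term changes only by its own monodromy.
(-1)*log(1 - η/(-3)): each positive loop around -3 adds 2*pi*i to the log, so winding +1 contributes (-1)*(1)*2*pi*i = -(2)*pi*i.
(18/19)*log(1 - η/(1)): each positive loop around 1 adds 2*pi*i to the log, so winding -1 contributes (18/19)*(-1)*2*pi*i = -(36/19)*pi*i.
Summing the contributions at η = -21/11 gives -(74/19)*pi*i.

Continued minus principal equals -(74/19)*pi*i.


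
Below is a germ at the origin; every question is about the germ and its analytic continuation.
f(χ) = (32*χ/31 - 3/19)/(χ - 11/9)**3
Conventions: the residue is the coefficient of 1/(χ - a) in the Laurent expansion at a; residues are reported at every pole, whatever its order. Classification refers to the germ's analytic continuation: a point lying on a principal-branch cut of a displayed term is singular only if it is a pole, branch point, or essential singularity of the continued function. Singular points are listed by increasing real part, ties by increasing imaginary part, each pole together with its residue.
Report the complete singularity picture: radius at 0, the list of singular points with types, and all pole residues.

Denominator factor (χ - 11/9)^3: pole of order 3 at 11/9, modulus 11/9.
The radius of convergence is the smallest modulus among the singular points: 11/9.
At the order-3 pole 11/9 set g(χ) = (χ - (11/9))^3*f(χ) = 32*χ/31 - 3/19.
Order-3 pole: residue = g''(a)/2; g''(11/9) = 0, so the residue is 0.

Radius of convergence at 0: 11/9.
At 11/9: a pole of order 3; residue 0.


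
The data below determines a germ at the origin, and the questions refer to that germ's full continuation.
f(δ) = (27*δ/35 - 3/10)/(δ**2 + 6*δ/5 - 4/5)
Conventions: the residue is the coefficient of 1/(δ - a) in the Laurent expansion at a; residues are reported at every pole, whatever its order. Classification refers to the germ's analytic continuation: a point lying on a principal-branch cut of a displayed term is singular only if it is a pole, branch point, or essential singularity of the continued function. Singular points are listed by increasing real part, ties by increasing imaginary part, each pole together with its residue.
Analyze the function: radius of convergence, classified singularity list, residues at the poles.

Denominator factor (δ**2 + 6*δ/5 - 4/5): discriminant 116/25, real irrational roots -3/5 + (1/5)*sqrt(29) and -3/5 - (1/5)*sqrt(29); poles of order 1, moduli -3/5 + (1/5)*sqrt(29) and 3/5 + (1/5)*sqrt(29).
The radius of convergence is the smallest modulus among the singular points: -3/5 + (1/5)*sqrt(29).
The factor δ**2 + 6*δ/5 - 4/5 splits as (δ - a)(δ - a') with a = -3/5 - (1/5)*sqrt(29), a' = -3/5 + (1/5)*sqrt(29). At the order-1 pole a set g(δ) = (δ - a)*f(δ) = [27*δ/35 - 3/10] / (δ - a').
Simple pole: residue = g(a) at a = -3/5 - (1/5)*sqrt(29), which is 27/70 + (267/4060)*sqrt(29).
The factor δ**2 + 6*δ/5 - 4/5 splits as (δ - a)(δ - a') with a = -3/5 + (1/5)*sqrt(29), a' = -3/5 - (1/5)*sqrt(29). At the order-1 pole a set g(δ) = (δ - a)*f(δ) = [27*δ/35 - 3/10] / (δ - a').
Simple pole: residue = g(a) at a = -3/5 + (1/5)*sqrt(29), which is 27/70 - (267/4060)*sqrt(29).
List the singular points by increasing real part (a conjugate pair: the negative imaginary part first).

Radius of convergence at 0: -3/5 + (1/5)*sqrt(29).
At -3/5 - (1/5)*sqrt(29): a pole of order 1; residue 27/70 + (267/4060)*sqrt(29).
At -3/5 + (1/5)*sqrt(29): a pole of order 1; residue 27/70 - (267/4060)*sqrt(29).


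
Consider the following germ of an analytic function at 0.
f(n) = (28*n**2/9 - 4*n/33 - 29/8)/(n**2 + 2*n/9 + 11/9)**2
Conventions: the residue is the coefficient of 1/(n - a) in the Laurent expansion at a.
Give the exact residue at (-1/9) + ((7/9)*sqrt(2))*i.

The factor n**2 + 2*n/9 + 11/9 splits as (n - a)(n - a') with a = (-1/9) + ((7/9)*sqrt(2))*i, a' = (-1/9) - ((7/9)*sqrt(2))*i. At the order-2 pole a set g(n) = (n - a)^2*f(n) = [28*n**2/9 - 4*n/33 - 29/8] / (n - a')^2.
Order-2 pole: residue = g'(a); g'((-1/9) + ((7/9)*sqrt(2))*i) = -((12249/482944)*sqrt(2))*i, so the residue is -((12249/482944)*sqrt(2))*i.

The residue is -((12249/482944)*sqrt(2))*i.


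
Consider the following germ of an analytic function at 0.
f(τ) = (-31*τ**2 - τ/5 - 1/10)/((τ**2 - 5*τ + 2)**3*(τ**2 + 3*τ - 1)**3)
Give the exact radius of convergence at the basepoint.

The radius of convergence is -3/2 + (1/2)*sqrt(13).

Denominator factor (τ**2 + 3*τ - 1)^3: discriminant 13, real irrational roots -3/2 + (1/2)*sqrt(13) and -3/2 - (1/2)*sqrt(13); poles of order 3, moduli -3/2 + (1/2)*sqrt(13) and 3/2 + (1/2)*sqrt(13).
Denominator factor (τ**2 - 5*τ + 2)^3: discriminant 17, real irrational roots 5/2 + (1/2)*sqrt(17) and 5/2 - (1/2)*sqrt(17); poles of order 3, moduli 5/2 + (1/2)*sqrt(17) and 5/2 - (1/2)*sqrt(17).
The radius of convergence is the smallest modulus among the singular points: -3/2 + (1/2)*sqrt(13).


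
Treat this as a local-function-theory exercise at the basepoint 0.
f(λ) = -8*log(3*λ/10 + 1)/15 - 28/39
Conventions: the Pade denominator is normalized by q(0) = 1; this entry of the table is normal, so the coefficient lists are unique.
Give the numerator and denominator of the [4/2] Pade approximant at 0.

Taylor coefficients needed (expand at 0): a_0 = -28/39, a_1 = -4/25, a_2 = 3/125, a_3 = -3/625, a_4 = 27/25000, a_5 = -81/312500, a_6 = 81/1250000.
Write the denominator as Q(λ) = 1 + q1*λ + q2*λ^2. Requiring Q*f - P = O(λ^7) with deg P <= 4 kills the coefficients of λ^5..λ^6 in Q*f:
  λ^5: a_5 + q1*a_4 + q2*a_3 = 0, i.e. -81/312500 + (27/25000)*q1 + (-3/625)*q2 = 0.
  λ^6: a_6 + q1*a_5 + q2*a_4 = 0, i.e. 81/1250000 + (-81/312500)*q1 + (27/25000)*q2 = 0.
Solving this linear system: q1 = 2/5, q2 = 9/250.
The numerator is Q*f truncated at degree 4: P0 = a_0 = -28/39; P1 = a_1 + q1*a_0 = -436/975; P2 = a_2 + q1*a_1 + q2*a_0 = -107/1625; P3 = a_3 + q1*a_2 + q2*a_1 = -3/3125; P4 = a_4 + q1*a_3 + q2*a_2 = 3/125000.

The Pade approximant has numerator coefficients [-28/39, -436/975, -107/1625, -3/3125, 3/125000]; denominator coefficients [1, 2/5, 9/250].


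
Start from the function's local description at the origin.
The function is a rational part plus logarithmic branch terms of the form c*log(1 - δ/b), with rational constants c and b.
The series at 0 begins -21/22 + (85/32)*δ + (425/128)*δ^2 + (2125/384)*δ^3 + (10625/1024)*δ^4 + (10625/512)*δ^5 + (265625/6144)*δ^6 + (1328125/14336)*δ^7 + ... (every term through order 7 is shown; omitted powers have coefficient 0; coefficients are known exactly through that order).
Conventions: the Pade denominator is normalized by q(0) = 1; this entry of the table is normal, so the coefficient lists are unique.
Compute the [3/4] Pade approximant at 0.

Taylor coefficients needed (read off): a_0 = -21/22, a_1 = 85/32, a_2 = 425/128, a_3 = 2125/384, a_4 = 10625/1024, a_5 = 10625/512, a_6 = 265625/6144, a_7 = 1328125/14336.
Write the denominator as Q(δ) = 1 + q1*δ + q2*δ^2 + q3*δ^3 + q4*δ^4. Requiring Q*f - P = O(δ^8) with deg P <= 3 kills the coefficients of δ^4..δ^7 in Q*f:
  δ^4: a_4 + q1*a_3 + q2*a_2 + q3*a_1 + q4*a_0 = 0, i.e. 10625/1024 + (2125/384)*q1 + (425/128)*q2 + (85/32)*q3 + (-21/22)*q4 = 0.
  δ^5: a_5 + q1*a_4 + q2*a_3 + q3*a_2 + q4*a_1 = 0, i.e. 10625/512 + (10625/1024)*q1 + (2125/384)*q2 + (425/128)*q3 + (85/32)*q4 = 0.
  δ^6: a_6 + q1*a_5 + q2*a_4 + q3*a_3 + q4*a_2 = 0, i.e. 265625/6144 + (10625/512)*q1 + (10625/1024)*q2 + (2125/384)*q3 + (425/128)*q4 = 0.
  δ^7: a_7 + q1*a_6 + q2*a_5 + q3*a_4 + q4*a_3 = 0, i.e. 1328125/14336 + (265625/6144)*q1 + (10625/512)*q2 + (10625/1024)*q3 + (2125/384)*q4 = 0.
Solving this linear system: q1 = -150855/35854, q2 = 726225/143416, q3 = -30575/20488, q4 = -70125/1147328.
The numerator is Q*f truncated at degree 3: P0 = a_0 = -21/22; P1 = a_1 + q1*a_0 = 6015055/901472; P2 = a_2 + q1*a_1 + q2*a_0 = -320295925/25241216; P3 = a_3 + q1*a_2 + q2*a_1 + q3*a_0 = 121893025/18930912.

The Pade approximant has numerator coefficients [-21/22, 6015055/901472, -320295925/25241216, 121893025/18930912]; denominator coefficients [1, -150855/35854, 726225/143416, -30575/20488, -70125/1147328].


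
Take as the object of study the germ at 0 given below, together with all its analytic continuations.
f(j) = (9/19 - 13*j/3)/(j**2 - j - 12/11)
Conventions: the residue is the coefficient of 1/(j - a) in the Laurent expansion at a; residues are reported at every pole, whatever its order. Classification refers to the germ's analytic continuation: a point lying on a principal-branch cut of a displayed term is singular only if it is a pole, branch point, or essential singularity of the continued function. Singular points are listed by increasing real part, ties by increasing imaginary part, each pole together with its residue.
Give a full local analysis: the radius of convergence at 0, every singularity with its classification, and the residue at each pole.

Radius of convergence at 0: -1/2 + (1/22)*sqrt(649).
At 1/2 - (1/22)*sqrt(649): a pole of order 1; residue -13/6 + (193/6726)*sqrt(649).
At 1/2 + (1/22)*sqrt(649): a pole of order 1; residue -13/6 - (193/6726)*sqrt(649).

Denominator factor (j**2 - j - 12/11): discriminant 59/11, real irrational roots 1/2 + (1/22)*sqrt(649) and 1/2 - (1/22)*sqrt(649); poles of order 1, moduli 1/2 + (1/22)*sqrt(649) and -1/2 + (1/22)*sqrt(649).
The radius of convergence is the smallest modulus among the singular points: -1/2 + (1/22)*sqrt(649).
The factor j**2 - j - 12/11 splits as (j - a)(j - a') with a = 1/2 - (1/22)*sqrt(649), a' = 1/2 + (1/22)*sqrt(649). At the order-1 pole a set g(j) = (j - a)*f(j) = [9/19 - 13*j/3] / (j - a').
Simple pole: residue = g(a) at a = 1/2 - (1/22)*sqrt(649), which is -13/6 + (193/6726)*sqrt(649).
The factor j**2 - j - 12/11 splits as (j - a)(j - a') with a = 1/2 + (1/22)*sqrt(649), a' = 1/2 - (1/22)*sqrt(649). At the order-1 pole a set g(j) = (j - a)*f(j) = [9/19 - 13*j/3] / (j - a').
Simple pole: residue = g(a) at a = 1/2 + (1/22)*sqrt(649), which is -13/6 - (193/6726)*sqrt(649).
List the singular points by increasing real part (a conjugate pair: the negative imaginary part first).


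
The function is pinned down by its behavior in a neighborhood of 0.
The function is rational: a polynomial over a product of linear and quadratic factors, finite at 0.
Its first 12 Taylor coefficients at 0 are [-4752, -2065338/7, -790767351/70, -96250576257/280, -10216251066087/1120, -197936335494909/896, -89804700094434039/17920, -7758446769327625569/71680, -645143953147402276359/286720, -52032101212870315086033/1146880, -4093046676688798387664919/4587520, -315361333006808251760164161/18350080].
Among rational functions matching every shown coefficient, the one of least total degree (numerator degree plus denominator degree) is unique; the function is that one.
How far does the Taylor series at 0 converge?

The radius of convergence is 4/3 - (1/6)*sqrt(58).

No rational of total degree below 10 reproduces all 12 coefficients; solving the [2/8] Pade equations on them gives f(r) = (-7*r**2/15 - 19*r/28 - 2)/((r**2 - 8*r/3 + 1/6)**3*(r**2 - 5*r/4 + 1/11)), whose expansion matches every shown term.
Denominator factor (r**2 - 8*r/3 + 1/6)^3: discriminant 58/9, real irrational roots 4/3 + (1/6)*sqrt(58) and 4/3 - (1/6)*sqrt(58); poles of order 3, moduli 4/3 + (1/6)*sqrt(58) and 4/3 - (1/6)*sqrt(58).
Denominator factor (r**2 - 5*r/4 + 1/11): discriminant 211/176, real irrational roots 5/8 + (1/88)*sqrt(2321) and 5/8 - (1/88)*sqrt(2321); poles of order 1, moduli 5/8 + (1/88)*sqrt(2321) and 5/8 - (1/88)*sqrt(2321).
The radius of convergence is the smallest modulus among the singular points: 4/3 - (1/6)*sqrt(58).


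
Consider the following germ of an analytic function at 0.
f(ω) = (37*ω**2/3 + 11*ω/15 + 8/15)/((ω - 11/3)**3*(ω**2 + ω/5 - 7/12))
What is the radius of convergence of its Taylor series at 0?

The radius of convergence is -1/10 + (1/30)*sqrt(534).

Denominator factor (ω**2 + ω/5 - 7/12): discriminant 178/75, real irrational roots -1/10 + (1/30)*sqrt(534) and -1/10 - (1/30)*sqrt(534); poles of order 1, moduli -1/10 + (1/30)*sqrt(534) and 1/10 + (1/30)*sqrt(534).
Denominator factor (ω - 11/3)^3: pole of order 3 at 11/3, modulus 11/3.
The radius of convergence is the smallest modulus among the singular points: -1/10 + (1/30)*sqrt(534).


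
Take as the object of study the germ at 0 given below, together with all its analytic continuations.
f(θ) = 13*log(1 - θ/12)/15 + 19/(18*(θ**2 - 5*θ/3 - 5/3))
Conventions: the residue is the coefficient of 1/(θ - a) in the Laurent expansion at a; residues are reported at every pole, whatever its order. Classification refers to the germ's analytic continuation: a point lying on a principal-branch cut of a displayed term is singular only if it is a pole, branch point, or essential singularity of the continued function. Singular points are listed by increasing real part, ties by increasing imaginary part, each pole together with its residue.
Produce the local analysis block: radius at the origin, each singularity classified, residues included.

Denominator factor (θ**2 - 5*θ/3 - 5/3): discriminant 85/9, real irrational roots 5/6 + (1/6)*sqrt(85) and 5/6 - (1/6)*sqrt(85); poles of order 1, moduli 5/6 + (1/6)*sqrt(85) and -5/6 + (1/6)*sqrt(85).
Branch term (13/15)*log(1 - θ/(12)): its argument vanishes at θ = 12, a logarithmic branch point, modulus 12.
The radius of convergence is the smallest modulus among the singular points: -5/6 + (1/6)*sqrt(85).
The branch term is analytic at 5/6 - (1/6)*sqrt(85) and contributes nothing to the residue; only the rational part matters.
The factor θ**2 - 5*θ/3 - 5/3 splits as (θ - a)(θ - a') with a = 5/6 - (1/6)*sqrt(85), a' = 5/6 + (1/6)*sqrt(85). At the order-1 pole a set g(θ) = (θ - a)*(rational part) = [19/18] / (θ - a').
Simple pole: residue = g(a) at a = 5/6 - (1/6)*sqrt(85), which is -(19/510)*sqrt(85).
The branch term is analytic at 5/6 + (1/6)*sqrt(85) and contributes nothing to the residue; only the rational part matters.
The factor θ**2 - 5*θ/3 - 5/3 splits as (θ - a)(θ - a') with a = 5/6 + (1/6)*sqrt(85), a' = 5/6 - (1/6)*sqrt(85). At the order-1 pole a set g(θ) = (θ - a)*(rational part) = [19/18] / (θ - a').
Simple pole: residue = g(a) at a = 5/6 + (1/6)*sqrt(85), which is (19/510)*sqrt(85).
List the singular points by increasing real part (a conjugate pair: the negative imaginary part first).

Radius of convergence at 0: -5/6 + (1/6)*sqrt(85).
At 5/6 - (1/6)*sqrt(85): a pole of order 1; residue -(19/510)*sqrt(85).
At 5/6 + (1/6)*sqrt(85): a pole of order 1; residue (19/510)*sqrt(85).
At 12: a logarithmic branch point.
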